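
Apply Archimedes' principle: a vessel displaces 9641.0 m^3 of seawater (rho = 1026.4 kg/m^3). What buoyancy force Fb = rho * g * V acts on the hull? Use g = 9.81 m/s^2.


Formula: Fb = rho * g * V
Substituting: Fb = 1026.4 * 9.81 * 9641.0
Intermediate: 1026.4 * 9.81 = 10068.984
Result: Fb = 10068.984 * 9641.0 ≈ 97075000 N (5 s.f.)

97075000 N


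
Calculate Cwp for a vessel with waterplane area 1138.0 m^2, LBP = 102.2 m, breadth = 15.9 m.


Formula: Cwp = Aw / (L * B)
Step 1 — L * B = 102.2 * 15.9 = 1624.98 m^2
Step 2 — Cwp = 1138.0 / 1624.98 ≈ 0.70032 (5 s.f.)

0.70032


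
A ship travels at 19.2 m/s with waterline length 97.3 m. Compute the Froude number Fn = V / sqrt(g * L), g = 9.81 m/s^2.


Formula: Fn = V / sqrt(g * L)
Step 1 — g * L = 9.81 * 97.3 = 954.513
Step 2 — sqrt(g * L) = sqrt(954.513) = 30.895194
Step 3 — Fn = 19.2 / 30.895194 ≈ 0.62146 (5 s.f.)

0.62146


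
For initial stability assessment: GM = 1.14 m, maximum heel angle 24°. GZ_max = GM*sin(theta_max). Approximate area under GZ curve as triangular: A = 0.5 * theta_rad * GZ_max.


Formula: GZ_max = GM * sin(theta); Area = 0.5 * theta_rad * GZ_max
Step 1 — GZ_max = 1.14 * sin(24°) = 1.14 * 0.406737 = 0.46368 m
Step 2 — theta_rad = 24 * pi/180 = 0.418879 rad
Step 3 — Area = 0.5 * 0.418879 * 0.46368 ≈ 0.097113 m·rad (5 s.f.)

0.097113 m·rad


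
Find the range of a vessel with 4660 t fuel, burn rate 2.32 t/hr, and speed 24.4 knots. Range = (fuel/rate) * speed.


Formula: endurance = fuel / rate; range = endurance * speed
Step 1 — endurance = 4660 / 2.32 = 2008.6207 hours
Step 2 — range = 2008.6207 * 24.4 ≈ 49010 nautical miles (5 s.f.)

49010 NM


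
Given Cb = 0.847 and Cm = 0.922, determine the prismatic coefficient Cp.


Formula: Cp = Cb / Cm
Substituting: Cp = 0.847 / 0.922
Result: Cp ≈ 0.91866 (5 s.f.)

0.91866


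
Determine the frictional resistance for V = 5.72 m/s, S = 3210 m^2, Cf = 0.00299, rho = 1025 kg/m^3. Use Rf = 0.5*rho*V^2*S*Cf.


Formula: Rf = 0.5 * rho * V^2 * S * Cf
Step 1 — V^2 = 5.72^2 = 32.7184
Step 2 — 0.5 * rho * V^2 = 0.5 * 1025 * 32.7184 = 16768.18
Step 3 — Rf = 16768.18 * 3210 * 0.00299 ≈ 160940 N (5 s.f.)

160940 N


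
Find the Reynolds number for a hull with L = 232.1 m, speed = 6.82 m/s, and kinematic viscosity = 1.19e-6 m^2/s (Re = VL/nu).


Formula: Re = V * L / nu
Step 1 — V * L = 6.82 * 232.1 = 1582.922 m^2/s
Step 2 — Re = 1582.922 / 1.19e-6 = 1.33e+09

1.33e+09


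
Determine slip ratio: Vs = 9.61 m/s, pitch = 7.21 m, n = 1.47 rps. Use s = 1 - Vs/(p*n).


Formula: s = 1 - Vs / (p * n)
Step 1 — p * n = 7.21 * 1.47 = 10.5987
Step 2 — Vs / (p*n) = 9.61 / 10.5987 = 0.906715 (6 d.p.)
Step 3 — s = 1 - 0.906715 = 0.093285

0.093285


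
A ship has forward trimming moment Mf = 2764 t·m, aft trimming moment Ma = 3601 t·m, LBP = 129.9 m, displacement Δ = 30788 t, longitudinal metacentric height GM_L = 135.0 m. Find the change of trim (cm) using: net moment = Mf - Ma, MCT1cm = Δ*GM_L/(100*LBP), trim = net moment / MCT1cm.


Formula: net trimming moment = Mf - Ma; MCT1cm = Δ*GM_L/(100*LBP); trim = net moment / MCT1cm
Step 1 — net trimming moment = 2764 - 3601 = -837 t·m
Step 2 — MCT1cm = 30788 * 135.0 / (100 * 129.9) = 319.9677 t·m/cm
Step 3 — trim = -837 / 319.9677 ≈ -2.6159 cm (5 s.f.)

-2.6159 cm


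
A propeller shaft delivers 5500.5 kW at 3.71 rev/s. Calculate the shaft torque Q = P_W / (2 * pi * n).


Formula: Q = P_W / (2 * pi * n)
Step 1 — P_W = 5500.5 kW * 1000 = 5500500.0 W
Step 2 — 2 * pi * n = 2 * pi * 3.71 = 23.310617
Step 3 — Q = 5500500.0 / 23.310617 ≈ 235970 N·m (5 s.f.)

235970 N·m


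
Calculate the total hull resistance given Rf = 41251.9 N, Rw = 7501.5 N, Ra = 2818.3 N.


Formula: Rt = Rf + Rw + Ra
Substituting: Rt = 41251.9 + 7501.5 + 2818.3
Result: Rt = 51571.7 N

51571.7 N


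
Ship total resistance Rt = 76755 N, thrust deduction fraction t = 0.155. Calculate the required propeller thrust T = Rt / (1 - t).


Formula: T = Rt / (1 - t)
Step 1 — (1 - t) = 1 - 0.155 = 0.845
Step 2 — T = 76755 / 0.845 ≈ 90834 N (5 s.f.)

90834 N


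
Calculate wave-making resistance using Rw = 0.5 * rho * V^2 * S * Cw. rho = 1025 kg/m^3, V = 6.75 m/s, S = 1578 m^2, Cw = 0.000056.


Formula: Rw = 0.5 * rho * V^2 * S * Cw
Step 1 — V^2 = 6.75^2 = 45.5625
Step 2 — 0.5 * rho * V^2 = 0.5 * 1025 * 45.5625 = 23350.78125
Step 3 — Rw = 23350.78125 * 1578 * 0.000056 ≈ 2063.5 N (5 s.f.)

2063.5 N


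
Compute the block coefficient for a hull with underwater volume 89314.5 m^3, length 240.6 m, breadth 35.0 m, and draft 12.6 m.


Formula: Cb = V / (L * B * T)
Step 1 — L * B * T = 240.6 * 35.0 * 12.6 = 106104.6 m^3
Step 2 — Cb = 89314.5 / 106104.6 ≈ 0.84176 (5 s.f.)

0.84176


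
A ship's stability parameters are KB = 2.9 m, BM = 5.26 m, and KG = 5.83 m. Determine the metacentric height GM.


Formula: GM = KB + BM - KG
Step 1 — KM = KB + BM = 2.9 + 5.26 = 8.16 m
Step 2 — GM = KM - KG = 8.16 - 5.83 = 2.33 m

2.33 m


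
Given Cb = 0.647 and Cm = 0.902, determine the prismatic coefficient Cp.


Formula: Cp = Cb / Cm
Substituting: Cp = 0.647 / 0.902
Result: Cp ≈ 0.71729 (5 s.f.)

0.71729


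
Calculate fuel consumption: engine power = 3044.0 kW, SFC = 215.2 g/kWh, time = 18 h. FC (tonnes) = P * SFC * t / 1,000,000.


Formula: FC (tonnes) = P * SFC * t / 1,000,000
Step 1 — P * SFC * t = 3044.0 * 215.2 * 18 = 11791238.4 g
Step 2 — FC (tonnes) = 11791238.4 / 1,000,000 ≈ 11.791 tonnes (5 s.f.)

11.791 tonnes


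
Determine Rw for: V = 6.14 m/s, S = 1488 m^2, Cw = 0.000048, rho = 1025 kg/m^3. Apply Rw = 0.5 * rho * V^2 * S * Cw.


Formula: Rw = 0.5 * rho * V^2 * S * Cw
Step 1 — V^2 = 6.14^2 = 37.6996
Step 2 — 0.5 * rho * V^2 = 0.5 * 1025 * 37.6996 = 19321.045
Step 3 — Rw = 19321.045 * 1488 * 0.000048 ≈ 1380.0 N (5 s.f.)

1380.0 N


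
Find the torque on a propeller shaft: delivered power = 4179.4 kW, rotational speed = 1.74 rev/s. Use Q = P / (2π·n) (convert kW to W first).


Formula: Q = P_W / (2 * pi * n)
Step 1 — P_W = 4179.4 kW * 1000 = 4179400.0 W
Step 2 — 2 * pi * n = 2 * pi * 1.74 = 10.932742
Step 3 — Q = 4179400.0 / 10.932742 ≈ 382280 N·m (5 s.f.)

382280 N·m


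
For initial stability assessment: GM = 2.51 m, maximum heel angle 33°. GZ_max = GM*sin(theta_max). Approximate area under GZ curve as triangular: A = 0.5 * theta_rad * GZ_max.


Formula: GZ_max = GM * sin(theta); Area = 0.5 * theta_rad * GZ_max
Step 1 — GZ_max = 2.51 * sin(33°) = 2.51 * 0.544639 = 1.367044 m
Step 2 — theta_rad = 33 * pi/180 = 0.575959 rad
Step 3 — Area = 0.5 * 0.575959 * 1.367044 ≈ 0.39368 m·rad (5 s.f.)

0.39368 m·rad


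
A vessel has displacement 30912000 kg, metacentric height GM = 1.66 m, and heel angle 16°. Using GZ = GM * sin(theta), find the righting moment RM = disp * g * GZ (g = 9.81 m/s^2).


Formula: GZ = GM * sin(theta); RM = disp * g * GZ
Step 1 — GZ = 1.66 * sin(16°) = 1.66 * 0.275637 = 0.457557 m
Step 2 — RM = 30912000 * 9.81 * 0.457557 ≈ 138750000 N·m (5 s.f.)

138750000 N·m


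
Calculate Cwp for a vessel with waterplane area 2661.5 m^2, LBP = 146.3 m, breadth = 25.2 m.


Formula: Cwp = Aw / (L * B)
Step 1 — L * B = 146.3 * 25.2 = 3686.76 m^2
Step 2 — Cwp = 2661.5 / 3686.76 ≈ 0.72191 (5 s.f.)

0.72191


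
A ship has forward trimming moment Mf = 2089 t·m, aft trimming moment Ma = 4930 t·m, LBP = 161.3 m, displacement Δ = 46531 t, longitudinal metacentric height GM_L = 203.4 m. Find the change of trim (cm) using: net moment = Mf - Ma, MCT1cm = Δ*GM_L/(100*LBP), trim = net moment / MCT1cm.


Formula: net trimming moment = Mf - Ma; MCT1cm = Δ*GM_L/(100*LBP); trim = net moment / MCT1cm
Step 1 — net trimming moment = 2089 - 4930 = -2841 t·m
Step 2 — MCT1cm = 46531 * 203.4 / (100 * 161.3) = 586.7579 t·m/cm
Step 3 — trim = -2841 / 586.7579 ≈ -4.8419 cm (5 s.f.)

-4.8419 cm


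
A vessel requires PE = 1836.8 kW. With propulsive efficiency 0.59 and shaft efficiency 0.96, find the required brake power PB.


Formula: PB = PE / (eta_D * eta_S)
Step 1 — combined efficiency = eta_D * eta_S = 0.59 * 0.96 = 0.5664
Step 2 — PB = 1836.8 / 0.5664 ≈ 3242.9 kW (5 s.f.)

3242.9 kW


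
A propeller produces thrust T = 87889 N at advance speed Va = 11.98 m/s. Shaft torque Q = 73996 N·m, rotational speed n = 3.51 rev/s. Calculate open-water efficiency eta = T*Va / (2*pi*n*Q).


Formula: eta = T * Va / (2 * pi * n * Q)
Step 1 — numerator = T * Va = 87889 * 11.98 = 1052910.22
Step 2 — 2 * pi * n = 2 * pi * 3.51 = 22.05398
Step 3 — denominator = 22.05398 * 73996 = 1631906.3
Step 4 — eta = 1052910.22 / 1631906.3 ≈ 0.64520 (5 s.f.)

0.64520


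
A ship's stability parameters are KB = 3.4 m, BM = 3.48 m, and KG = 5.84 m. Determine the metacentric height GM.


Formula: GM = KB + BM - KG
Step 1 — KM = KB + BM = 3.4 + 3.48 = 6.88 m
Step 2 — GM = KM - KG = 6.88 - 5.84 = 1.04 m

1.04 m


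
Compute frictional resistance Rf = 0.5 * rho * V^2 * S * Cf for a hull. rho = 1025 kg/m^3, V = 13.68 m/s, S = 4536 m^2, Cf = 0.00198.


Formula: Rf = 0.5 * rho * V^2 * S * Cf
Step 1 — V^2 = 13.68^2 = 187.1424
Step 2 — 0.5 * rho * V^2 = 0.5 * 1025 * 187.1424 = 95910.48
Step 3 — Rf = 95910.48 * 4536 * 0.00198 ≈ 861400 N (5 s.f.)

861400 N


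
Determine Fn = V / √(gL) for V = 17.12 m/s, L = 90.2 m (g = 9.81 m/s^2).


Formula: Fn = V / sqrt(g * L)
Step 1 — g * L = 9.81 * 90.2 = 884.862
Step 2 — sqrt(g * L) = sqrt(884.862) = 29.74663
Step 3 — Fn = 17.12 / 29.74663 ≈ 0.57553 (5 s.f.)

0.57553


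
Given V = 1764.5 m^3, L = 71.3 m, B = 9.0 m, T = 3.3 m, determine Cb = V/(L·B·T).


Formula: Cb = V / (L * B * T)
Step 1 — L * B * T = 71.3 * 9.0 * 3.3 = 2117.61 m^3
Step 2 — Cb = 1764.5 / 2117.61 ≈ 0.83325 (5 s.f.)

0.83325


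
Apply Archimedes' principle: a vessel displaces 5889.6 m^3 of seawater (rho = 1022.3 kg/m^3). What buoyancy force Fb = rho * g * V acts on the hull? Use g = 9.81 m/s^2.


Formula: Fb = rho * g * V
Substituting: Fb = 1022.3 * 9.81 * 5889.6
Intermediate: 1022.3 * 9.81 = 10028.763
Result: Fb = 10028.763 * 5889.6 ≈ 59065000 N (5 s.f.)

59065000 N


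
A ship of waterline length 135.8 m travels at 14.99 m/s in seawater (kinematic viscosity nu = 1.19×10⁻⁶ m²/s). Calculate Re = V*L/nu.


Formula: Re = V * L / nu
Step 1 — V * L = 14.99 * 135.8 = 2035.642 m^2/s
Step 2 — Re = 2035.642 / 1.19e-6 = 1.71e+09

1.71e+09


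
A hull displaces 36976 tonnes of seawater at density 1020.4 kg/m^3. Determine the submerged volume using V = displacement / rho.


Formula: V = mass / rho
Step 1 — convert tonnes to kg: 36976 t * 1000 = 36976000 kg
Step 2 — V = 36976000 / 1020.4 ≈ 36237 m^3 (5 s.f.)

36237 m^3


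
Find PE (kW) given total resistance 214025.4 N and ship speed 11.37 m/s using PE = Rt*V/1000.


Formula: PE = Rt * V / 1000 (kW)
Step 1 — PE (W) = 214025.4 * 11.37 = 2433468.798 W
Step 2 — PE (kW) = 2433468.798 / 1000 ≈ 2433.5 kW (5 s.f.)

2433.5 kW


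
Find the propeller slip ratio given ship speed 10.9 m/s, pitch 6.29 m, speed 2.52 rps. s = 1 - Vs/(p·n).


Formula: s = 1 - Vs / (p * n)
Step 1 — p * n = 6.29 * 2.52 = 15.8508
Step 2 — Vs / (p*n) = 10.9 / 15.8508 = 0.687662 (6 d.p.)
Step 3 — s = 1 - 0.687662 = 0.312338

0.312338


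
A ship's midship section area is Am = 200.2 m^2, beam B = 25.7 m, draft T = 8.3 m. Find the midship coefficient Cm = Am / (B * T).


Formula: Cm = Am / (B * T)
Step 1 — B * T = 25.7 * 8.3 = 213.31 m^2
Step 2 — Cm = 200.2 / 213.31 ≈ 0.93854 (5 s.f.)

0.93854


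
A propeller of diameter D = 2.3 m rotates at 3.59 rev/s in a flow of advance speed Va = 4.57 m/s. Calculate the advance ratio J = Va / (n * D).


Formula: J = Va / (n * D)
Step 1 — n * D = 3.59 * 2.3 = 8.257
Step 2 — J = 4.57 / 8.257 ≈ 0.55347 (5 s.f.)

0.55347


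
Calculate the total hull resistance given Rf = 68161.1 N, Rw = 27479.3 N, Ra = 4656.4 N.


Formula: Rt = Rf + Rw + Ra
Substituting: Rt = 68161.1 + 27479.3 + 4656.4
Result: Rt = 100296.8 N

100296.8 N


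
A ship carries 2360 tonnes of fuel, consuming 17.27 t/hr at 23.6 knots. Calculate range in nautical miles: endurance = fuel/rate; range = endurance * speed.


Formula: endurance = fuel / rate; range = endurance * speed
Step 1 — endurance = 2360 / 17.27 = 136.6532 hours
Step 2 — range = 136.6532 * 23.6 ≈ 3225.0 nautical miles (5 s.f.)

3225.0 NM


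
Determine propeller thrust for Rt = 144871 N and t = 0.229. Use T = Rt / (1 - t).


Formula: T = Rt / (1 - t)
Step 1 — (1 - t) = 1 - 0.229 = 0.771
Step 2 — T = 144871 / 0.771 ≈ 187900 N (5 s.f.)

187900 N


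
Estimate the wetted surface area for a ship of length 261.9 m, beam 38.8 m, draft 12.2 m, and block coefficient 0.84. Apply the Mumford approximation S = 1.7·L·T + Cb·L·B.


Formula: S = 1.7*L*T + V/T with V = Cb*L*B*T, i.e. S = L * (1.7*T + Cb*B)
Step 1 — 1.7*T = 1.7 * 12.2 = 20.74 m
Step 2 — Cb*B = 0.84 * 38.8 = 32.592 m
Step 3 — 1.7*T + Cb*B = 20.74 + 32.592 = 53.332 m
Step 4 — S = 261.9 * 53.332 ≈ 13968 m^2 (5 s.f.)

13968 m^2


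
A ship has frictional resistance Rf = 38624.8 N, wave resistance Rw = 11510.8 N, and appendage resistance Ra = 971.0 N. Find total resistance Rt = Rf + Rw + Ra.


Formula: Rt = Rf + Rw + Ra
Substituting: Rt = 38624.8 + 11510.8 + 971.0
Result: Rt = 51106.6 N

51106.6 N


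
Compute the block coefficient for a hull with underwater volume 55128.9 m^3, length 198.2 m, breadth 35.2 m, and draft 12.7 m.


Formula: Cb = V / (L * B * T)
Step 1 — L * B * T = 198.2 * 35.2 * 12.7 = 88603.328 m^3
Step 2 — Cb = 55128.9 / 88603.328 ≈ 0.62220 (5 s.f.)

0.62220


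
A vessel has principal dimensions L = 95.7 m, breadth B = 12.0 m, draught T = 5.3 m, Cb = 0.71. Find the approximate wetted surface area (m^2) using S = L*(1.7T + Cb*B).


Formula: S = 1.7*L*T + V/T with V = Cb*L*B*T, i.e. S = L * (1.7*T + Cb*B)
Step 1 — 1.7*T = 1.7 * 5.3 = 9.01 m
Step 2 — Cb*B = 0.71 * 12.0 = 8.52 m
Step 3 — 1.7*T + Cb*B = 9.01 + 8.52 = 17.53 m
Step 4 — S = 95.7 * 17.53 ≈ 1677.6 m^2 (5 s.f.)

1677.6 m^2


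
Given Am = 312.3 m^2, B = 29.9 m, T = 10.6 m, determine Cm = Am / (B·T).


Formula: Cm = Am / (B * T)
Step 1 — B * T = 29.9 * 10.6 = 316.94 m^2
Step 2 — Cm = 312.3 / 316.94 ≈ 0.98536 (5 s.f.)

0.98536


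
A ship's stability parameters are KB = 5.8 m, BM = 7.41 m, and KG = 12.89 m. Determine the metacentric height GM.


Formula: GM = KB + BM - KG
Step 1 — KM = KB + BM = 5.8 + 7.41 = 13.21 m
Step 2 — GM = KM - KG = 13.21 - 12.89 = 0.32 m

0.32 m


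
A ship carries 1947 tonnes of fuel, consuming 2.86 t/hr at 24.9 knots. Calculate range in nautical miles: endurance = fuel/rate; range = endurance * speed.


Formula: endurance = fuel / rate; range = endurance * speed
Step 1 — endurance = 1947 / 2.86 = 680.7692 hours
Step 2 — range = 680.7692 * 24.9 ≈ 16951 nautical miles (5 s.f.)

16951 NM


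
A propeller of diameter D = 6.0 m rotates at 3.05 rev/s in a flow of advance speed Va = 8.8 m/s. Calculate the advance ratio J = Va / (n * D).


Formula: J = Va / (n * D)
Step 1 — n * D = 3.05 * 6.0 = 18.3
Step 2 — J = 8.8 / 18.3 ≈ 0.48087 (5 s.f.)

0.48087


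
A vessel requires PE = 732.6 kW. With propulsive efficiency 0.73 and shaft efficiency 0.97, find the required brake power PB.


Formula: PB = PE / (eta_D * eta_S)
Step 1 — combined efficiency = eta_D * eta_S = 0.73 * 0.97 = 0.7081
Step 2 — PB = 732.6 / 0.7081 ≈ 1034.6 kW (5 s.f.)

1034.6 kW


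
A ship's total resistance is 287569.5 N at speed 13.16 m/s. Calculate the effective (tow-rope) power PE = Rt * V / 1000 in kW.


Formula: PE = Rt * V / 1000 (kW)
Step 1 — PE (W) = 287569.5 * 13.16 = 3784414.62 W
Step 2 — PE (kW) = 3784414.62 / 1000 ≈ 3784.4 kW (5 s.f.)

3784.4 kW


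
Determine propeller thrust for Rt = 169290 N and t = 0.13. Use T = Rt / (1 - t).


Formula: T = Rt / (1 - t)
Step 1 — (1 - t) = 1 - 0.13 = 0.87
Step 2 — T = 169290 / 0.87 ≈ 194590 N (5 s.f.)

194590 N


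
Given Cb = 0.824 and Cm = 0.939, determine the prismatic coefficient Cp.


Formula: Cp = Cb / Cm
Substituting: Cp = 0.824 / 0.939
Result: Cp ≈ 0.87753 (5 s.f.)

0.87753


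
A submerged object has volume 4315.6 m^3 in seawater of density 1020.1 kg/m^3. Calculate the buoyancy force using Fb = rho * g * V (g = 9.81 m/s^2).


Formula: Fb = rho * g * V
Substituting: Fb = 1020.1 * 9.81 * 4315.6
Intermediate: 1020.1 * 9.81 = 10007.181
Result: Fb = 10007.181 * 4315.6 ≈ 43187000 N (5 s.f.)

43187000 N


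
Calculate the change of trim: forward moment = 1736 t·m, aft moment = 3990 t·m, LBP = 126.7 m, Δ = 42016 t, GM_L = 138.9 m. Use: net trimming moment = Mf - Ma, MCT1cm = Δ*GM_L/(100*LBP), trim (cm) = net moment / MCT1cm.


Formula: net trimming moment = Mf - Ma; MCT1cm = Δ*GM_L/(100*LBP); trim = net moment / MCT1cm
Step 1 — net trimming moment = 1736 - 3990 = -2254 t·m
Step 2 — MCT1cm = 42016 * 138.9 / (100 * 126.7) = 460.6174 t·m/cm
Step 3 — trim = -2254 / 460.6174 ≈ -4.8934 cm (5 s.f.)

-4.8934 cm


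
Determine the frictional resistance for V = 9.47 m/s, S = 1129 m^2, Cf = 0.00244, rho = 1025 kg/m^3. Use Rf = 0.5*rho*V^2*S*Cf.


Formula: Rf = 0.5 * rho * V^2 * S * Cf
Step 1 — V^2 = 9.47^2 = 89.6809
Step 2 — 0.5 * rho * V^2 = 0.5 * 1025 * 89.6809 = 45961.46125
Step 3 — Rf = 45961.46125 * 1129 * 0.00244 ≈ 126610 N (5 s.f.)

126610 N


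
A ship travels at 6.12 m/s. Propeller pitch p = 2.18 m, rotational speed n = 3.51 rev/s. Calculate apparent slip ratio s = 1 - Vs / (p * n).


Formula: s = 1 - Vs / (p * n)
Step 1 — p * n = 2.18 * 3.51 = 7.6518
Step 2 — Vs / (p*n) = 6.12 / 7.6518 = 0.799812 (6 d.p.)
Step 3 — s = 1 - 0.799812 = 0.200188

0.200188


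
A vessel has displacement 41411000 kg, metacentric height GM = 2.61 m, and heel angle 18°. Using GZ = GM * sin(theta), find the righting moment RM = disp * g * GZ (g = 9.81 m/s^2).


Formula: GZ = GM * sin(theta); RM = disp * g * GZ
Step 1 — GZ = 2.61 * sin(18°) = 2.61 * 0.309017 = 0.806534 m
Step 2 — RM = 41411000 * 9.81 * 0.806534 ≈ 327650000 N·m (5 s.f.)

327650000 N·m


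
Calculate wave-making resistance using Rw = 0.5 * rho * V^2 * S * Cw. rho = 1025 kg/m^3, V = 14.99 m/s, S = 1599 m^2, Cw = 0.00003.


Formula: Rw = 0.5 * rho * V^2 * S * Cw
Step 1 — V^2 = 14.99^2 = 224.7001
Step 2 — 0.5 * rho * V^2 = 0.5 * 1025 * 224.7001 = 115158.80125
Step 3 — Rw = 115158.80125 * 1599 * 0.00003 ≈ 5524.2 N (5 s.f.)

5524.2 N


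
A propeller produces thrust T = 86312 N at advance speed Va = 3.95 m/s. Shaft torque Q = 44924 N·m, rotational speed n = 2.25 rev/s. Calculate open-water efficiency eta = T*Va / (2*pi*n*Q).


Formula: eta = T * Va / (2 * pi * n * Q)
Step 1 — numerator = T * Va = 86312 * 3.95 = 340932.4
Step 2 — 2 * pi * n = 2 * pi * 2.25 = 14.137167
Step 3 — denominator = 14.137167 * 44924 = 635098.09
Step 4 — eta = 340932.4 / 635098.09 ≈ 0.53682 (5 s.f.)

0.53682


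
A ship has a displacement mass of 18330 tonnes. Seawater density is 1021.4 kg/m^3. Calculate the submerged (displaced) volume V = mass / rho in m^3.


Formula: V = mass / rho
Step 1 — convert tonnes to kg: 18330 t * 1000 = 18330000 kg
Step 2 — V = 18330000 / 1021.4 ≈ 17946 m^3 (5 s.f.)

17946 m^3


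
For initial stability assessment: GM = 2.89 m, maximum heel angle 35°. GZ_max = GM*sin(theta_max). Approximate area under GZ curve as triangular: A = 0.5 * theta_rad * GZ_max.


Formula: GZ_max = GM * sin(theta); Area = 0.5 * theta_rad * GZ_max
Step 1 — GZ_max = 2.89 * sin(35°) = 2.89 * 0.573576 = 1.657635 m
Step 2 — theta_rad = 35 * pi/180 = 0.610865 rad
Step 3 — Area = 0.5 * 0.610865 * 1.657635 ≈ 0.50630 m·rad (5 s.f.)

0.50630 m·rad


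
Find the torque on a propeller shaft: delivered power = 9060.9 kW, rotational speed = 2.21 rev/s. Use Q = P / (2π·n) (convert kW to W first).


Formula: Q = P_W / (2 * pi * n)
Step 1 — P_W = 9060.9 kW * 1000 = 9060900.0 W
Step 2 — 2 * pi * n = 2 * pi * 2.21 = 13.88584
Step 3 — Q = 9060900.0 / 13.88584 ≈ 652530 N·m (5 s.f.)

652530 N·m


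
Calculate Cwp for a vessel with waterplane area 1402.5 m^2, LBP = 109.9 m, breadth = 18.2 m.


Formula: Cwp = Aw / (L * B)
Step 1 — L * B = 109.9 * 18.2 = 2000.18 m^2
Step 2 — Cwp = 1402.5 / 2000.18 ≈ 0.70119 (5 s.f.)

0.70119


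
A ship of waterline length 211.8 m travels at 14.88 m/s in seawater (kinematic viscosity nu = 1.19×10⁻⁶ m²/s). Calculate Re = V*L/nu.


Formula: Re = V * L / nu
Step 1 — V * L = 14.88 * 211.8 = 3151.584 m^2/s
Step 2 — Re = 3151.584 / 1.19e-6 = 2.65e+09

2.65e+09


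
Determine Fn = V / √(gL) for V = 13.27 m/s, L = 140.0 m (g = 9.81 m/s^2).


Formula: Fn = V / sqrt(g * L)
Step 1 — g * L = 9.81 * 140.0 = 1373.4
Step 2 — sqrt(g * L) = sqrt(1373.4) = 37.059412
Step 3 — Fn = 13.27 / 37.059412 ≈ 0.35807 (5 s.f.)

0.35807


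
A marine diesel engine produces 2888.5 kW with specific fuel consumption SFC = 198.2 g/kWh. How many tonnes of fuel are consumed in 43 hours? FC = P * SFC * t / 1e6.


Formula: FC (tonnes) = P * SFC * t / 1,000,000
Step 1 — P * SFC * t = 2888.5 * 198.2 * 43 = 24617530.1 g
Step 2 — FC (tonnes) = 24617530.1 / 1,000,000 ≈ 24.618 tonnes (5 s.f.)

24.618 tonnes


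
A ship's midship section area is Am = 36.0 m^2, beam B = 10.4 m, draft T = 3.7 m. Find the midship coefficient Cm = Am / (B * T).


Formula: Cm = Am / (B * T)
Step 1 — B * T = 10.4 * 3.7 = 38.48 m^2
Step 2 — Cm = 36.0 / 38.48 ≈ 0.93555 (5 s.f.)

0.93555


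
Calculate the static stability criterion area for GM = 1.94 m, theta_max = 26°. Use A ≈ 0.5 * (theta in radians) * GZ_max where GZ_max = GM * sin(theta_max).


Formula: GZ_max = GM * sin(theta); Area = 0.5 * theta_rad * GZ_max
Step 1 — GZ_max = 1.94 * sin(26°) = 1.94 * 0.438371 = 0.85044 m
Step 2 — theta_rad = 26 * pi/180 = 0.453786 rad
Step 3 — Area = 0.5 * 0.453786 * 0.85044 ≈ 0.19296 m·rad (5 s.f.)

0.19296 m·rad


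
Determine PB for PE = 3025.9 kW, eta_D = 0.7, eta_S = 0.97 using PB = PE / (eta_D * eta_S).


Formula: PB = PE / (eta_D * eta_S)
Step 1 — combined efficiency = eta_D * eta_S = 0.7 * 0.97 = 0.679
Step 2 — PB = 3025.9 / 0.679 ≈ 4456.4 kW (5 s.f.)

4456.4 kW


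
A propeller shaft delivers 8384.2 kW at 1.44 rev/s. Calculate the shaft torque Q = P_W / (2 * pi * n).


Formula: Q = P_W / (2 * pi * n)
Step 1 — P_W = 8384.2 kW * 1000 = 8384200.0 W
Step 2 — 2 * pi * n = 2 * pi * 1.44 = 9.047787
Step 3 — Q = 8384200.0 / 9.047787 ≈ 926660 N·m (5 s.f.)

926660 N·m


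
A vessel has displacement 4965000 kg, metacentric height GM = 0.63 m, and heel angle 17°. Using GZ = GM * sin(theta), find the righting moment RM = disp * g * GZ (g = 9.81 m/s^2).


Formula: GZ = GM * sin(theta); RM = disp * g * GZ
Step 1 — GZ = 0.63 * sin(17°) = 0.63 * 0.292372 = 0.184194 m
Step 2 — RM = 4965000 * 9.81 * 0.184194 ≈ 8971500 N·m (5 s.f.)

8971500 N·m


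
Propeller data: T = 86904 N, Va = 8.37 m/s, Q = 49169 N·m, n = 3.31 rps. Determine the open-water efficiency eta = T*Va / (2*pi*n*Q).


Formula: eta = T * Va / (2 * pi * n * Q)
Step 1 — numerator = T * Va = 86904 * 8.37 = 727386.48
Step 2 — 2 * pi * n = 2 * pi * 3.31 = 20.797343
Step 3 — denominator = 20.797343 * 49169 = 1022584.56
Step 4 — eta = 727386.48 / 1022584.56 ≈ 0.71132 (5 s.f.)

0.71132


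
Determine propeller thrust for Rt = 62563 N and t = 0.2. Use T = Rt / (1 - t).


Formula: T = Rt / (1 - t)
Step 1 — (1 - t) = 1 - 0.2 = 0.8
Step 2 — T = 62563 / 0.8 ≈ 78204 N (5 s.f.)

78204 N


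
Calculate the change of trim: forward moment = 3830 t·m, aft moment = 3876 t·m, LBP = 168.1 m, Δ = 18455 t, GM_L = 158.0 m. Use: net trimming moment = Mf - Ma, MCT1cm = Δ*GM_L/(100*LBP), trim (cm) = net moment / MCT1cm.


Formula: net trimming moment = Mf - Ma; MCT1cm = Δ*GM_L/(100*LBP); trim = net moment / MCT1cm
Step 1 — net trimming moment = 3830 - 3876 = -46 t·m
Step 2 — MCT1cm = 18455 * 158.0 / (100 * 168.1) = 173.4616 t·m/cm
Step 3 — trim = -46 / 173.4616 ≈ -0.26519 cm (5 s.f.)

-0.26519 cm


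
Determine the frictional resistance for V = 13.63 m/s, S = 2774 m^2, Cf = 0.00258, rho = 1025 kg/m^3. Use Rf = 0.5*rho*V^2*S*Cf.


Formula: Rf = 0.5 * rho * V^2 * S * Cf
Step 1 — V^2 = 13.63^2 = 185.7769
Step 2 — 0.5 * rho * V^2 = 0.5 * 1025 * 185.7769 = 95210.66125
Step 3 — Rf = 95210.66125 * 2774 * 0.00258 ≈ 681420 N (5 s.f.)

681420 N


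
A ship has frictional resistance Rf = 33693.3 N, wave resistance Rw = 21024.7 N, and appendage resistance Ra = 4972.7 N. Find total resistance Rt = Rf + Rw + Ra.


Formula: Rt = Rf + Rw + Ra
Substituting: Rt = 33693.3 + 21024.7 + 4972.7
Result: Rt = 59690.7 N

59690.7 N


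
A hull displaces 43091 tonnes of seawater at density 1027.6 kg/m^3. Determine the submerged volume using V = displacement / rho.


Formula: V = mass / rho
Step 1 — convert tonnes to kg: 43091 t * 1000 = 43091000 kg
Step 2 — V = 43091000 / 1027.6 ≈ 41934 m^3 (5 s.f.)

41934 m^3


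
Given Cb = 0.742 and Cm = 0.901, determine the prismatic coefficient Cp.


Formula: Cp = Cb / Cm
Substituting: Cp = 0.742 / 0.901
Result: Cp ≈ 0.82353 (5 s.f.)

0.82353


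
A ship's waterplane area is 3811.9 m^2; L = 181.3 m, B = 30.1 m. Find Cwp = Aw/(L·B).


Formula: Cwp = Aw / (L * B)
Step 1 — L * B = 181.3 * 30.1 = 5457.13 m^2
Step 2 — Cwp = 3811.9 / 5457.13 ≈ 0.69852 (5 s.f.)

0.69852


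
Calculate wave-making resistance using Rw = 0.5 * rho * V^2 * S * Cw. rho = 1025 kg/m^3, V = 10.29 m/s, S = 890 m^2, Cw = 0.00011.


Formula: Rw = 0.5 * rho * V^2 * S * Cw
Step 1 — V^2 = 10.29^2 = 105.8841
Step 2 — 0.5 * rho * V^2 = 0.5 * 1025 * 105.8841 = 54265.60125
Step 3 — Rw = 54265.60125 * 890 * 0.00011 ≈ 5312.6 N (5 s.f.)

5312.6 N


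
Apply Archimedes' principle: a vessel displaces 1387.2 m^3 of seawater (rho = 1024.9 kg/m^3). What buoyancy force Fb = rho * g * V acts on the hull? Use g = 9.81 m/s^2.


Formula: Fb = rho * g * V
Substituting: Fb = 1024.9 * 9.81 * 1387.2
Intermediate: 1024.9 * 9.81 = 10054.269
Result: Fb = 10054.269 * 1387.2 ≈ 13947000 N (5 s.f.)

13947000 N


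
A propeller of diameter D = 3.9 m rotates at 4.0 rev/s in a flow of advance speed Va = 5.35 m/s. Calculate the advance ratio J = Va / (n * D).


Formula: J = Va / (n * D)
Step 1 — n * D = 4.0 * 3.9 = 15.6
Step 2 — J = 5.35 / 15.6 ≈ 0.34295 (5 s.f.)

0.34295


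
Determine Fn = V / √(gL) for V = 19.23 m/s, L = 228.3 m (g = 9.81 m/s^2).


Formula: Fn = V / sqrt(g * L)
Step 1 — g * L = 9.81 * 228.3 = 2239.623
Step 2 — sqrt(g * L) = sqrt(2239.623) = 47.324655
Step 3 — Fn = 19.23 / 47.324655 ≈ 0.40634 (5 s.f.)

0.40634


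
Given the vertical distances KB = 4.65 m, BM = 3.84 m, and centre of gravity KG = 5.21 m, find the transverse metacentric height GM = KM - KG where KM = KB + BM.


Formula: GM = KB + BM - KG
Step 1 — KM = KB + BM = 4.65 + 3.84 = 8.49 m
Step 2 — GM = KM - KG = 8.49 - 5.21 = 3.28 m

3.28 m


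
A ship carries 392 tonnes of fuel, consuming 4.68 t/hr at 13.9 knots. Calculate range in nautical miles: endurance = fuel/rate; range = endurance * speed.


Formula: endurance = fuel / rate; range = endurance * speed
Step 1 — endurance = 392 / 4.68 = 83.7607 hours
Step 2 — range = 83.7607 * 13.9 ≈ 1164.3 nautical miles (5 s.f.)

1164.3 NM


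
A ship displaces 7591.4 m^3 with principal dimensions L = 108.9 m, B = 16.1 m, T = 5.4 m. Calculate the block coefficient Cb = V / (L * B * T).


Formula: Cb = V / (L * B * T)
Step 1 — L * B * T = 108.9 * 16.1 * 5.4 = 9467.766 m^3
Step 2 — Cb = 7591.4 / 9467.766 ≈ 0.80182 (5 s.f.)

0.80182


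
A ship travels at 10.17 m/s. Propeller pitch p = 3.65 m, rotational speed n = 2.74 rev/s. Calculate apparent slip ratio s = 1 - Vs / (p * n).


Formula: s = 1 - Vs / (p * n)
Step 1 — p * n = 3.65 * 2.74 = 10.001
Step 2 — Vs / (p*n) = 10.17 / 10.001 = 1.016898 (6 d.p.)
Step 3 — s = 1 - 1.016898 = -0.016898

-0.016898


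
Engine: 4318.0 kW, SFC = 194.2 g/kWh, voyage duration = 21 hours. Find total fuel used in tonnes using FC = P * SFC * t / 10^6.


Formula: FC (tonnes) = P * SFC * t / 1,000,000
Step 1 — P * SFC * t = 4318.0 * 194.2 * 21 = 17609667.6 g
Step 2 — FC (tonnes) = 17609667.6 / 1,000,000 ≈ 17.610 tonnes (5 s.f.)

17.610 tonnes


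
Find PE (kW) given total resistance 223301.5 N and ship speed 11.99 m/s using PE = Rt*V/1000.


Formula: PE = Rt * V / 1000 (kW)
Step 1 — PE (W) = 223301.5 * 11.99 = 2677384.985 W
Step 2 — PE (kW) = 2677384.985 / 1000 ≈ 2677.4 kW (5 s.f.)

2677.4 kW


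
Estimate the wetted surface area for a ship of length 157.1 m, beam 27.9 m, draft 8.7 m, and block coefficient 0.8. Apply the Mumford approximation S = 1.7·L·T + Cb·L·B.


Formula: S = 1.7*L*T + V/T with V = Cb*L*B*T, i.e. S = L * (1.7*T + Cb*B)
Step 1 — 1.7*T = 1.7 * 8.7 = 14.79 m
Step 2 — Cb*B = 0.8 * 27.9 = 22.32 m
Step 3 — 1.7*T + Cb*B = 14.79 + 22.32 = 37.11 m
Step 4 — S = 157.1 * 37.11 ≈ 5830.0 m^2 (5 s.f.)

5830.0 m^2


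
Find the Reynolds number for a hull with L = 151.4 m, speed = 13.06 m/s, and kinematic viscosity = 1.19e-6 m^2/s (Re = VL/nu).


Formula: Re = V * L / nu
Step 1 — V * L = 13.06 * 151.4 = 1977.284 m^2/s
Step 2 — Re = 1977.284 / 1.19e-6 = 1.66e+09

1.66e+09


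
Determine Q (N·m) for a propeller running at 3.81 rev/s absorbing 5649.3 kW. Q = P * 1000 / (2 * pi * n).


Formula: Q = P_W / (2 * pi * n)
Step 1 — P_W = 5649.3 kW * 1000 = 5649300.0 W
Step 2 — 2 * pi * n = 2 * pi * 3.81 = 23.938936
Step 3 — Q = 5649300.0 / 23.938936 ≈ 235990 N·m (5 s.f.)

235990 N·m


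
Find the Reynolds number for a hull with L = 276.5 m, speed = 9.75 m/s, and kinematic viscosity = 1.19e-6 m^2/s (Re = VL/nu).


Formula: Re = V * L / nu
Step 1 — V * L = 9.75 * 276.5 = 2695.875 m^2/s
Step 2 — Re = 2695.875 / 1.19e-6 = 2.27e+09

2.27e+09


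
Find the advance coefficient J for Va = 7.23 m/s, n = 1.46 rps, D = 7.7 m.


Formula: J = Va / (n * D)
Step 1 — n * D = 1.46 * 7.7 = 11.242
Step 2 — J = 7.23 / 11.242 ≈ 0.64312 (5 s.f.)

0.64312


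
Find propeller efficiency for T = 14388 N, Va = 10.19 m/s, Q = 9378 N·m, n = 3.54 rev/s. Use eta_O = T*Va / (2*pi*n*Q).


Formula: eta = T * Va / (2 * pi * n * Q)
Step 1 — numerator = T * Va = 14388 * 10.19 = 146613.72
Step 2 — 2 * pi * n = 2 * pi * 3.54 = 22.242476
Step 3 — denominator = 22.242476 * 9378 = 208589.94
Step 4 — eta = 146613.72 / 208589.94 ≈ 0.70288 (5 s.f.)

0.70288


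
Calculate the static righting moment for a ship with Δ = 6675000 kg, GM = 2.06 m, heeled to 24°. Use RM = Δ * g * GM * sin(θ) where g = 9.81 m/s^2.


Formula: GZ = GM * sin(theta); RM = disp * g * GZ
Step 1 — GZ = 2.06 * sin(24°) = 2.06 * 0.406737 = 0.837878 m
Step 2 — RM = 6675000 * 9.81 * 0.837878 ≈ 54866000 N·m (5 s.f.)

54866000 N·m


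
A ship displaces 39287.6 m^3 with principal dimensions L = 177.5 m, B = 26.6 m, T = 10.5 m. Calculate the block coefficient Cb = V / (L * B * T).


Formula: Cb = V / (L * B * T)
Step 1 — L * B * T = 177.5 * 26.6 * 10.5 = 49575.75 m^3
Step 2 — Cb = 39287.6 / 49575.75 ≈ 0.79248 (5 s.f.)

0.79248


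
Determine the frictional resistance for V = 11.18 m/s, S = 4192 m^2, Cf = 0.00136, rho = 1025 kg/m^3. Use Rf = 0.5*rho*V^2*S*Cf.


Formula: Rf = 0.5 * rho * V^2 * S * Cf
Step 1 — V^2 = 11.18^2 = 124.9924
Step 2 — 0.5 * rho * V^2 = 0.5 * 1025 * 124.9924 = 64058.605
Step 3 — Rf = 64058.605 * 4192 * 0.00136 ≈ 365210 N (5 s.f.)

365210 N


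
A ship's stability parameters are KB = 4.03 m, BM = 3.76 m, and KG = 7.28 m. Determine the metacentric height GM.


Formula: GM = KB + BM - KG
Step 1 — KM = KB + BM = 4.03 + 3.76 = 7.79 m
Step 2 — GM = KM - KG = 7.79 - 7.28 = 0.51 m

0.51 m


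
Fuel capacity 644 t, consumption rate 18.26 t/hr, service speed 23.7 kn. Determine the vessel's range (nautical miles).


Formula: endurance = fuel / rate; range = endurance * speed
Step 1 — endurance = 644 / 18.26 = 35.2683 hours
Step 2 — range = 35.2683 * 23.7 ≈ 835.86 nautical miles (5 s.f.)

835.86 NM


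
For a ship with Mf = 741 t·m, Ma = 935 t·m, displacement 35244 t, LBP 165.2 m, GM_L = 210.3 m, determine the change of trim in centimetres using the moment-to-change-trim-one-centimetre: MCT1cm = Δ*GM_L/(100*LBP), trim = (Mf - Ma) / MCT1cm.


Formula: net trimming moment = Mf - Ma; MCT1cm = Δ*GM_L/(100*LBP); trim = net moment / MCT1cm
Step 1 — net trimming moment = 741 - 935 = -194 t·m
Step 2 — MCT1cm = 35244 * 210.3 / (100 * 165.2) = 448.657 t·m/cm
Step 3 — trim = -194 / 448.657 ≈ -0.43240 cm (5 s.f.)

-0.43240 cm


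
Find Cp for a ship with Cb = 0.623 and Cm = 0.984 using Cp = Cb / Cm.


Formula: Cp = Cb / Cm
Substituting: Cp = 0.623 / 0.984
Result: Cp ≈ 0.63313 (5 s.f.)

0.63313


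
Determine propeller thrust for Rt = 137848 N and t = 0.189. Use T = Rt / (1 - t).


Formula: T = Rt / (1 - t)
Step 1 — (1 - t) = 1 - 0.189 = 0.811
Step 2 — T = 137848 / 0.811 ≈ 169970 N (5 s.f.)

169970 N


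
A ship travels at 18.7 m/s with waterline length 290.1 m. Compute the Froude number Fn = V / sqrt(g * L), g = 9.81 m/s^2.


Formula: Fn = V / sqrt(g * L)
Step 1 — g * L = 9.81 * 290.1 = 2845.881
Step 2 — sqrt(g * L) = sqrt(2845.881) = 53.346799
Step 3 — Fn = 18.7 / 53.346799 ≈ 0.35054 (5 s.f.)

0.35054


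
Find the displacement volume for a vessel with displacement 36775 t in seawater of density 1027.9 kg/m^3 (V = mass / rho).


Formula: V = mass / rho
Step 1 — convert tonnes to kg: 36775 t * 1000 = 36775000 kg
Step 2 — V = 36775000 / 1027.9 ≈ 35777 m^3 (5 s.f.)

35777 m^3


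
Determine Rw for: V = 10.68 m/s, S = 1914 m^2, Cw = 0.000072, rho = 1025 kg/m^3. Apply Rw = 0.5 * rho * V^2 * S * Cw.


Formula: Rw = 0.5 * rho * V^2 * S * Cw
Step 1 — V^2 = 10.68^2 = 114.0624
Step 2 — 0.5 * rho * V^2 = 0.5 * 1025 * 114.0624 = 58456.98
Step 3 — Rw = 58456.98 * 1914 * 0.000072 ≈ 8055.8 N (5 s.f.)

8055.8 N


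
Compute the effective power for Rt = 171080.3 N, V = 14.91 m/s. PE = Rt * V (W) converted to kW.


Formula: PE = Rt * V / 1000 (kW)
Step 1 — PE (W) = 171080.3 * 14.91 = 2550807.273 W
Step 2 — PE (kW) = 2550807.273 / 1000 ≈ 2550.8 kW (5 s.f.)

2550.8 kW


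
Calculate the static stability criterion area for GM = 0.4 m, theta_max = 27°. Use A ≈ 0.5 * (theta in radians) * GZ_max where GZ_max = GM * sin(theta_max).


Formula: GZ_max = GM * sin(theta); Area = 0.5 * theta_rad * GZ_max
Step 1 — GZ_max = 0.4 * sin(27°) = 0.4 * 0.45399 = 0.181596 m
Step 2 — theta_rad = 27 * pi/180 = 0.471239 rad
Step 3 — Area = 0.5 * 0.471239 * 0.181596 ≈ 0.042788 m·rad (5 s.f.)

0.042788 m·rad


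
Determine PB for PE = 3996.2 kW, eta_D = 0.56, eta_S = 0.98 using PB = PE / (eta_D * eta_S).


Formula: PB = PE / (eta_D * eta_S)
Step 1 — combined efficiency = eta_D * eta_S = 0.56 * 0.98 = 0.5488
Step 2 — PB = 3996.2 / 0.5488 ≈ 7281.7 kW (5 s.f.)

7281.7 kW


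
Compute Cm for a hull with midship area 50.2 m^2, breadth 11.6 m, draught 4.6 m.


Formula: Cm = Am / (B * T)
Step 1 — B * T = 11.6 * 4.6 = 53.36 m^2
Step 2 — Cm = 50.2 / 53.36 ≈ 0.94078 (5 s.f.)

0.94078


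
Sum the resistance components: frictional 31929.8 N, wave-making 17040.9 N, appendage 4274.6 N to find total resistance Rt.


Formula: Rt = Rf + Rw + Ra
Substituting: Rt = 31929.8 + 17040.9 + 4274.6
Result: Rt = 53245.3 N

53245.3 N


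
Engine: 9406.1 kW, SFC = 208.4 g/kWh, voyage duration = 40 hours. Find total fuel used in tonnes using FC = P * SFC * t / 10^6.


Formula: FC (tonnes) = P * SFC * t / 1,000,000
Step 1 — P * SFC * t = 9406.1 * 208.4 * 40 = 78409249.6 g
Step 2 — FC (tonnes) = 78409249.6 / 1,000,000 ≈ 78.409 tonnes (5 s.f.)

78.409 tonnes


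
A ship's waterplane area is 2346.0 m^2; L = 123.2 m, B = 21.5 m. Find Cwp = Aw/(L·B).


Formula: Cwp = Aw / (L * B)
Step 1 — L * B = 123.2 * 21.5 = 2648.8 m^2
Step 2 — Cwp = 2346.0 / 2648.8 ≈ 0.88568 (5 s.f.)

0.88568


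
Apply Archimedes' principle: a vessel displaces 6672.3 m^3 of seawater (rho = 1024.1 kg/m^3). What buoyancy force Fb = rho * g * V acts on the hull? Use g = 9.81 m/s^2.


Formula: Fb = rho * g * V
Substituting: Fb = 1024.1 * 9.81 * 6672.3
Intermediate: 1024.1 * 9.81 = 10046.421
Result: Fb = 10046.421 * 6672.3 ≈ 67033000 N (5 s.f.)

67033000 N


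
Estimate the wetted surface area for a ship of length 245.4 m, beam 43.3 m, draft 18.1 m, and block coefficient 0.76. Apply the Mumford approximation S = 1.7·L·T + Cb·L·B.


Formula: S = 1.7*L*T + V/T with V = Cb*L*B*T, i.e. S = L * (1.7*T + Cb*B)
Step 1 — 1.7*T = 1.7 * 18.1 = 30.77 m
Step 2 — Cb*B = 0.76 * 43.3 = 32.908 m
Step 3 — 1.7*T + Cb*B = 30.77 + 32.908 = 63.678 m
Step 4 — S = 245.4 * 63.678 ≈ 15627 m^2 (5 s.f.)

15627 m^2


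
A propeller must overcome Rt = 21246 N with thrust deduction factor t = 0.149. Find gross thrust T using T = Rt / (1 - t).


Formula: T = Rt / (1 - t)
Step 1 — (1 - t) = 1 - 0.149 = 0.851
Step 2 — T = 21246 / 0.851 ≈ 24966 N (5 s.f.)

24966 N


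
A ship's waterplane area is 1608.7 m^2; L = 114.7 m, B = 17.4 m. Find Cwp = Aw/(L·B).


Formula: Cwp = Aw / (L * B)
Step 1 — L * B = 114.7 * 17.4 = 1995.78 m^2
Step 2 — Cwp = 1608.7 / 1995.78 ≈ 0.80605 (5 s.f.)

0.80605


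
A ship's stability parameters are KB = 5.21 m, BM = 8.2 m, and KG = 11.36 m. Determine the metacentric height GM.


Formula: GM = KB + BM - KG
Step 1 — KM = KB + BM = 5.21 + 8.2 = 13.41 m
Step 2 — GM = KM - KG = 13.41 - 11.36 = 2.05 m

2.05 m


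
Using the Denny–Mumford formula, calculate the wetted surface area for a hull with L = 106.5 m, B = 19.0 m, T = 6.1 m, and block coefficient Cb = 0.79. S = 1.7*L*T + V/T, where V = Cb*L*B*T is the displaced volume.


Formula: S = 1.7*L*T + V/T with V = Cb*L*B*T, i.e. S = L * (1.7*T + Cb*B)
Step 1 — 1.7*T = 1.7 * 6.1 = 10.37 m
Step 2 — Cb*B = 0.79 * 19.0 = 15.01 m
Step 3 — 1.7*T + Cb*B = 10.37 + 15.01 = 25.38 m
Step 4 — S = 106.5 * 25.38 ≈ 2703.0 m^2 (5 s.f.)

2703.0 m^2


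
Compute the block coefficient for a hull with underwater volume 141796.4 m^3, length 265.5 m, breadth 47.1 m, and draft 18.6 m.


Formula: Cb = V / (L * B * T)
Step 1 — L * B * T = 265.5 * 47.1 * 18.6 = 232593.93 m^3
Step 2 — Cb = 141796.4 / 232593.93 ≈ 0.60963 (5 s.f.)

0.60963


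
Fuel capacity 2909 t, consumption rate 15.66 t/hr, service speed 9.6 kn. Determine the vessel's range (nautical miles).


Formula: endurance = fuel / rate; range = endurance * speed
Step 1 — endurance = 2909 / 15.66 = 185.7599 hours
Step 2 — range = 185.7599 * 9.6 ≈ 1783.3 nautical miles (5 s.f.)

1783.3 NM


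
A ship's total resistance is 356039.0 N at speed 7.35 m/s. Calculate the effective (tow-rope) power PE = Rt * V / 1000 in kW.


Formula: PE = Rt * V / 1000 (kW)
Step 1 — PE (W) = 356039.0 * 7.35 = 2616886.65 W
Step 2 — PE (kW) = 2616886.65 / 1000 ≈ 2616.9 kW (5 s.f.)

2616.9 kW


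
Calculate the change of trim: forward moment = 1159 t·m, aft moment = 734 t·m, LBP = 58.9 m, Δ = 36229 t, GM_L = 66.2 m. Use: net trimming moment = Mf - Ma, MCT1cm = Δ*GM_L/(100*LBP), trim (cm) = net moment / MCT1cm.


Formula: net trimming moment = Mf - Ma; MCT1cm = Δ*GM_L/(100*LBP); trim = net moment / MCT1cm
Step 1 — net trimming moment = 1159 - 734 = 425 t·m
Step 2 — MCT1cm = 36229 * 66.2 / (100 * 58.9) = 407.1918 t·m/cm
Step 3 — trim = 425 / 407.1918 ≈ 1.0437 cm (5 s.f.)

1.0437 cm


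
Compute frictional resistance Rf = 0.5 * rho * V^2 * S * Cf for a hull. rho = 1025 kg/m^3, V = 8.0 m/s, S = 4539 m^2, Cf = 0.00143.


Formula: Rf = 0.5 * rho * V^2 * S * Cf
Step 1 — V^2 = 8.0^2 = 64.0
Step 2 — 0.5 * rho * V^2 = 0.5 * 1025 * 64.0 = 32800.0
Step 3 — Rf = 32800.0 * 4539 * 0.00143 ≈ 212900 N (5 s.f.)

212900 N
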